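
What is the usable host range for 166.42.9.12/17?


Network: 166.42.0.0
Broadcast: 166.42.127.255
First usable = network + 1
Last usable = broadcast - 1
Range: 166.42.0.1 to 166.42.127.254


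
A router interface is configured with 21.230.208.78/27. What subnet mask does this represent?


/27 means 27 network bits, 5 host bits
Binary: 11111111111111111111111111100000
Mask: 255.255.255.224


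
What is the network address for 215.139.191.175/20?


IP:   11010111.10001011.10111111.10101111
Mask: 11111111.11111111.11110000.00000000
AND operation:
Net:  11010111.10001011.10110000.00000000
Network: 215.139.176.0/20


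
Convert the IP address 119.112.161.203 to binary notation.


119 = 01110111
112 = 01110000
161 = 10100001
203 = 11001011
Binary: 01110111.01110000.10100001.11001011


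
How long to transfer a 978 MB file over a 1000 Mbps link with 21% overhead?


Effective throughput = 1000 * (1 - 21/100) = 790 Mbps
File size in Mb = 978 * 8 = 7824 Mb
Time = 7824 / 790
Time = 9.9038 seconds


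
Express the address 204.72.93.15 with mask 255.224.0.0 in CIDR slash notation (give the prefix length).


Binary: 11111111.11100000.00000000.00000000
Count leading 1s
Prefix: /11


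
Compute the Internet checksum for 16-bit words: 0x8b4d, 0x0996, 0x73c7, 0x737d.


Sum all words (with carry folding):
+ 0x8b4d = 0x8b4d
+ 0x0996 = 0x94e3
+ 0x73c7 = 0x08ab
+ 0x737d = 0x7c28
One's complement: ~0x7c28
Checksum = 0x83d7


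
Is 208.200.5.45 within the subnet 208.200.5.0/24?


Subnet network: 208.200.5.0
Test IP AND mask: 208.200.5.0
Yes, 208.200.5.45 is in 208.200.5.0/24


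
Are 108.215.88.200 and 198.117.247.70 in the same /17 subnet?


Mask: 255.255.128.0
108.215.88.200 AND mask = 108.215.0.0
198.117.247.70 AND mask = 198.117.128.0
No, different subnets (108.215.0.0 vs 198.117.128.0)


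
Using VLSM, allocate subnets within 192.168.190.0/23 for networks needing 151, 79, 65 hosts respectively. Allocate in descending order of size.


151 hosts -> /24 (254 usable): 192.168.190.0/24
79 hosts -> /25 (126 usable): 192.168.191.0/25
65 hosts -> /25 (126 usable): 192.168.191.128/25
Allocation: 192.168.190.0/24 (151 hosts, 254 usable); 192.168.191.0/25 (79 hosts, 126 usable); 192.168.191.128/25 (65 hosts, 126 usable)


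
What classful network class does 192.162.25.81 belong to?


First octet: 192
Binary: 11000000
110xxxxx -> Class C (192-223)
Class C, default mask 255.255.255.0 (/24)


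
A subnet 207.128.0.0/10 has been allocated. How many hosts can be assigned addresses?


Host bits = 32 - 10 = 22
Total addresses = 2^22 = 4194304
Usable = total - 2 (network and broadcast)
Usable hosts: 4194302


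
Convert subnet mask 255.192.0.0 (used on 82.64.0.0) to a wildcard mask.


Subnet mask: 255.192.0.0
Wildcard = 255.255.255.255 - subnet mask
255 - 255 = 0
255 - 192 = 63
255 - 0 = 255
255 - 0 = 255
Wildcard: 0.63.255.255


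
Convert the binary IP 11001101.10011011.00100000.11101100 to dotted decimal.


11001101 = 205
10011011 = 155
00100000 = 32
11101100 = 236
IP: 205.155.32.236


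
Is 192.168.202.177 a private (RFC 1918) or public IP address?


RFC 1918 private ranges:
  10.0.0.0/8 (10.0.0.0 - 10.255.255.255)
  172.16.0.0/12 (172.16.0.0 - 172.31.255.255)
  192.168.0.0/16 (192.168.0.0 - 192.168.255.255)
Private (in 192.168.0.0/16)


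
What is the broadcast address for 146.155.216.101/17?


Network: 146.155.128.0/17
Host bits = 15
Set all host bits to 1:
Broadcast: 146.155.255.255


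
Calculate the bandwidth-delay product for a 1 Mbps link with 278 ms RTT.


BDP = bandwidth * RTT
= 1 Mbps * 278 ms
= 1 * 1e6 * 278 / 1000 bits
= 278000 bits
= 34750 bytes
= 33.9355 KB
BDP = 278000 bits (34750 bytes)


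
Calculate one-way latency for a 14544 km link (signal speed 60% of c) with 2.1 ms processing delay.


Speed = 0.6 * 3e5 km/s = 180000 km/s
Propagation delay = 14544 / 180000 = 0.0808 s = 80.8 ms
Processing delay = 2.1 ms
Total one-way latency = 82.9 ms


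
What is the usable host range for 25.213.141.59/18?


Network: 25.213.128.0
Broadcast: 25.213.191.255
First usable = network + 1
Last usable = broadcast - 1
Range: 25.213.128.1 to 25.213.191.254


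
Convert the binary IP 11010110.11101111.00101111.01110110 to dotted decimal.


11010110 = 214
11101111 = 239
00101111 = 47
01110110 = 118
IP: 214.239.47.118


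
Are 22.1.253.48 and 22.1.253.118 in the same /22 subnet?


Mask: 255.255.252.0
22.1.253.48 AND mask = 22.1.252.0
22.1.253.118 AND mask = 22.1.252.0
Yes, same subnet (22.1.252.0)


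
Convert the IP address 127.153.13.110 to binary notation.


127 = 01111111
153 = 10011001
13 = 00001101
110 = 01101110
Binary: 01111111.10011001.00001101.01101110


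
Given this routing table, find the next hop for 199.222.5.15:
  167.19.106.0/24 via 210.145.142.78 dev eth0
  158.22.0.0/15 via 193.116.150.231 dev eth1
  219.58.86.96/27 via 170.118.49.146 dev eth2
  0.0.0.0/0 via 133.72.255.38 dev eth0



Longest prefix match for 199.222.5.15:
  /24 167.19.106.0: no
  /15 158.22.0.0: no
  /27 219.58.86.96: no
  /0 0.0.0.0: MATCH
Selected: next-hop 133.72.255.38 via eth0 (matched /0)


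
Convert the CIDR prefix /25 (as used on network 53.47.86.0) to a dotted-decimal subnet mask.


/25 means 25 network bits, 7 host bits
Binary: 11111111111111111111111110000000
Mask: 255.255.255.128


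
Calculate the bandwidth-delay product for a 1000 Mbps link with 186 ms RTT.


BDP = bandwidth * RTT
= 1000 Mbps * 186 ms
= 1000 * 1e6 * 186 / 1000 bits
= 186000000 bits
= 23250000 bytes
= 22705.0781 KB
BDP = 186000000 bits (23250000 bytes)


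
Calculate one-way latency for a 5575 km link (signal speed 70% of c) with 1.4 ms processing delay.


Speed = 0.7 * 3e5 km/s = 210000 km/s
Propagation delay = 5575 / 210000 = 0.0265 s = 26.5476 ms
Processing delay = 1.4 ms
Total one-way latency = 27.9476 ms


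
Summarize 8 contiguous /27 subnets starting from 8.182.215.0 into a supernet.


Original prefix: /27
Number of subnets: 8 = 2^3
New prefix = 27 - 3 = 24
Supernet: 8.182.215.0/24


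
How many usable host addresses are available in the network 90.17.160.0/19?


Host bits = 32 - 19 = 13
Total addresses = 2^13 = 8192
Usable = total - 2 (network and broadcast)
Usable hosts: 8190


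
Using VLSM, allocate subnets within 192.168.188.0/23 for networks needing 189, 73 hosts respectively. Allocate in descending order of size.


189 hosts -> /24 (254 usable): 192.168.188.0/24
73 hosts -> /25 (126 usable): 192.168.189.0/25
Allocation: 192.168.188.0/24 (189 hosts, 254 usable); 192.168.189.0/25 (73 hosts, 126 usable)


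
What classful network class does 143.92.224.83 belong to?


First octet: 143
Binary: 10001111
10xxxxxx -> Class B (128-191)
Class B, default mask 255.255.0.0 (/16)


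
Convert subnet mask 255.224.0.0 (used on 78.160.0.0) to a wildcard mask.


Subnet mask: 255.224.0.0
Wildcard = 255.255.255.255 - subnet mask
255 - 255 = 0
255 - 224 = 31
255 - 0 = 255
255 - 0 = 255
Wildcard: 0.31.255.255


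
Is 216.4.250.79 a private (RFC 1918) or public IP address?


RFC 1918 private ranges:
  10.0.0.0/8 (10.0.0.0 - 10.255.255.255)
  172.16.0.0/12 (172.16.0.0 - 172.31.255.255)
  192.168.0.0/16 (192.168.0.0 - 192.168.255.255)
Public (not in any RFC 1918 range)


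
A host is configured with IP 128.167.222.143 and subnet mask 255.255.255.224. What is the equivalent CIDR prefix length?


Binary: 11111111.11111111.11111111.11100000
Count leading 1s
Prefix: /27


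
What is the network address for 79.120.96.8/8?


IP:   01001111.01111000.01100000.00001000
Mask: 11111111.00000000.00000000.00000000
AND operation:
Net:  01001111.00000000.00000000.00000000
Network: 79.0.0.0/8


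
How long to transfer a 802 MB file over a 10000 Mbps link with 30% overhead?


Effective throughput = 10000 * (1 - 30/100) = 7000 Mbps
File size in Mb = 802 * 8 = 6416 Mb
Time = 6416 / 7000
Time = 0.9166 seconds


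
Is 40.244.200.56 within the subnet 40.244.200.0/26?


Subnet network: 40.244.200.0
Test IP AND mask: 40.244.200.0
Yes, 40.244.200.56 is in 40.244.200.0/26


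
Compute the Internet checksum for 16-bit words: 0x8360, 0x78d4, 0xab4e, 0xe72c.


Sum all words (with carry folding):
+ 0x8360 = 0x8360
+ 0x78d4 = 0xfc34
+ 0xab4e = 0xa783
+ 0xe72c = 0x8eb0
One's complement: ~0x8eb0
Checksum = 0x714f


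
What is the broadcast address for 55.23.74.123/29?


Network: 55.23.74.120/29
Host bits = 3
Set all host bits to 1:
Broadcast: 55.23.74.127


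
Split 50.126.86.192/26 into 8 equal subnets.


New prefix = 26 + 3 = 29
Each subnet has 8 addresses
  50.126.86.192/29
  50.126.86.200/29
  50.126.86.208/29
  50.126.86.216/29
  50.126.86.224/29
  50.126.86.232/29
  50.126.86.240/29
  50.126.86.248/29
Subnets: 50.126.86.192/29, 50.126.86.200/29, 50.126.86.208/29, 50.126.86.216/29, 50.126.86.224/29, 50.126.86.232/29, 50.126.86.240/29, 50.126.86.248/29


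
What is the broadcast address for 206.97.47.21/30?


Network: 206.97.47.20/30
Host bits = 2
Set all host bits to 1:
Broadcast: 206.97.47.23


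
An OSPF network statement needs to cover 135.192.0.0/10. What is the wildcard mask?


Subnet mask: 255.192.0.0
Wildcard = 255.255.255.255 - subnet mask
255 - 255 = 0
255 - 192 = 63
255 - 0 = 255
255 - 0 = 255
Wildcard: 0.63.255.255


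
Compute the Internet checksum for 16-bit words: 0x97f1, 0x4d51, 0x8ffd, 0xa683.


Sum all words (with carry folding):
+ 0x97f1 = 0x97f1
+ 0x4d51 = 0xe542
+ 0x8ffd = 0x7540
+ 0xa683 = 0x1bc4
One's complement: ~0x1bc4
Checksum = 0xe43b


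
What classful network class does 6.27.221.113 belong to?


First octet: 6
Binary: 00000110
0xxxxxxx -> Class A (1-126)
Class A, default mask 255.0.0.0 (/8)


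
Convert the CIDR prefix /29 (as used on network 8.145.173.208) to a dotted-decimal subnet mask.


/29 means 29 network bits, 3 host bits
Binary: 11111111111111111111111111111000
Mask: 255.255.255.248


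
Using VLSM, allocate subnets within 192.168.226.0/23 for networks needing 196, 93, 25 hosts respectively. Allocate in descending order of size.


196 hosts -> /24 (254 usable): 192.168.226.0/24
93 hosts -> /25 (126 usable): 192.168.227.0/25
25 hosts -> /27 (30 usable): 192.168.227.128/27
Allocation: 192.168.226.0/24 (196 hosts, 254 usable); 192.168.227.0/25 (93 hosts, 126 usable); 192.168.227.128/27 (25 hosts, 30 usable)


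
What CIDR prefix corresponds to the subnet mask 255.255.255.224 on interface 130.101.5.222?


Binary: 11111111.11111111.11111111.11100000
Count leading 1s
Prefix: /27


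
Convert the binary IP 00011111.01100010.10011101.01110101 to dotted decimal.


00011111 = 31
01100010 = 98
10011101 = 157
01110101 = 117
IP: 31.98.157.117


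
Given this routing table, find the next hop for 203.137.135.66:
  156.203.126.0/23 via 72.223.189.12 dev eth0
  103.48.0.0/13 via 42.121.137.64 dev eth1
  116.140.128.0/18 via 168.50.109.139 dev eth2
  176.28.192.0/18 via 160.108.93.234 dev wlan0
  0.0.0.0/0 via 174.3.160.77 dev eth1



Longest prefix match for 203.137.135.66:
  /23 156.203.126.0: no
  /13 103.48.0.0: no
  /18 116.140.128.0: no
  /18 176.28.192.0: no
  /0 0.0.0.0: MATCH
Selected: next-hop 174.3.160.77 via eth1 (matched /0)


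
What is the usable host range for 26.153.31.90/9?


Network: 26.128.0.0
Broadcast: 26.255.255.255
First usable = network + 1
Last usable = broadcast - 1
Range: 26.128.0.1 to 26.255.255.254


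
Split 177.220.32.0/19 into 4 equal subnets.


New prefix = 19 + 2 = 21
Each subnet has 2048 addresses
  177.220.32.0/21
  177.220.40.0/21
  177.220.48.0/21
  177.220.56.0/21
Subnets: 177.220.32.0/21, 177.220.40.0/21, 177.220.48.0/21, 177.220.56.0/21


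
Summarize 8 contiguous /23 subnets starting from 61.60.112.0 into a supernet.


Original prefix: /23
Number of subnets: 8 = 2^3
New prefix = 23 - 3 = 20
Supernet: 61.60.112.0/20


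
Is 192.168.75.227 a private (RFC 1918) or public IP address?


RFC 1918 private ranges:
  10.0.0.0/8 (10.0.0.0 - 10.255.255.255)
  172.16.0.0/12 (172.16.0.0 - 172.31.255.255)
  192.168.0.0/16 (192.168.0.0 - 192.168.255.255)
Private (in 192.168.0.0/16)


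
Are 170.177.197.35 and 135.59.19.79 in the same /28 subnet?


Mask: 255.255.255.240
170.177.197.35 AND mask = 170.177.197.32
135.59.19.79 AND mask = 135.59.19.64
No, different subnets (170.177.197.32 vs 135.59.19.64)


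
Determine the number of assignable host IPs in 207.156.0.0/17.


Host bits = 32 - 17 = 15
Total addresses = 2^15 = 32768
Usable = total - 2 (network and broadcast)
Usable hosts: 32766


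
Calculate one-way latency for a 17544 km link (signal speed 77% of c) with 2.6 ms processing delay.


Speed = 0.77 * 3e5 km/s = 231000 km/s
Propagation delay = 17544 / 231000 = 0.0759 s = 75.9481 ms
Processing delay = 2.6 ms
Total one-way latency = 78.5481 ms


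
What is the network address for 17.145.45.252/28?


IP:   00010001.10010001.00101101.11111100
Mask: 11111111.11111111.11111111.11110000
AND operation:
Net:  00010001.10010001.00101101.11110000
Network: 17.145.45.240/28


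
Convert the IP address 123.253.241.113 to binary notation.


123 = 01111011
253 = 11111101
241 = 11110001
113 = 01110001
Binary: 01111011.11111101.11110001.01110001


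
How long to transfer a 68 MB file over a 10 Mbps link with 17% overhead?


Effective throughput = 10 * (1 - 17/100) = 8.3 Mbps
File size in Mb = 68 * 8 = 544 Mb
Time = 544 / 8.3
Time = 65.5422 seconds


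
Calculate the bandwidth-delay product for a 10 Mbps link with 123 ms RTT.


BDP = bandwidth * RTT
= 10 Mbps * 123 ms
= 10 * 1e6 * 123 / 1000 bits
= 1230000 bits
= 153750 bytes
= 150.1465 KB
BDP = 1230000 bits (153750 bytes)


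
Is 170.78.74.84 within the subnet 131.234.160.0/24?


Subnet network: 131.234.160.0
Test IP AND mask: 170.78.74.0
No, 170.78.74.84 is not in 131.234.160.0/24


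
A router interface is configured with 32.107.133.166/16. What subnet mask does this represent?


/16 means 16 network bits, 16 host bits
Binary: 11111111111111110000000000000000
Mask: 255.255.0.0


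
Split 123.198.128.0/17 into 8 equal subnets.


New prefix = 17 + 3 = 20
Each subnet has 4096 addresses
  123.198.128.0/20
  123.198.144.0/20
  123.198.160.0/20
  123.198.176.0/20
  123.198.192.0/20
  123.198.208.0/20
  123.198.224.0/20
  123.198.240.0/20
Subnets: 123.198.128.0/20, 123.198.144.0/20, 123.198.160.0/20, 123.198.176.0/20, 123.198.192.0/20, 123.198.208.0/20, 123.198.224.0/20, 123.198.240.0/20


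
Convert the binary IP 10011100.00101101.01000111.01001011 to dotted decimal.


10011100 = 156
00101101 = 45
01000111 = 71
01001011 = 75
IP: 156.45.71.75


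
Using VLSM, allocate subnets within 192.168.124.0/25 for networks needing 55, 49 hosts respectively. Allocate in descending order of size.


55 hosts -> /26 (62 usable): 192.168.124.0/26
49 hosts -> /26 (62 usable): 192.168.124.64/26
Allocation: 192.168.124.0/26 (55 hosts, 62 usable); 192.168.124.64/26 (49 hosts, 62 usable)


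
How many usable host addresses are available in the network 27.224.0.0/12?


Host bits = 32 - 12 = 20
Total addresses = 2^20 = 1048576
Usable = total - 2 (network and broadcast)
Usable hosts: 1048574


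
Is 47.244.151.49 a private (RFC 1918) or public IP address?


RFC 1918 private ranges:
  10.0.0.0/8 (10.0.0.0 - 10.255.255.255)
  172.16.0.0/12 (172.16.0.0 - 172.31.255.255)
  192.168.0.0/16 (192.168.0.0 - 192.168.255.255)
Public (not in any RFC 1918 range)


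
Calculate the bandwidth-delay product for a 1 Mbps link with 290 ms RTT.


BDP = bandwidth * RTT
= 1 Mbps * 290 ms
= 1 * 1e6 * 290 / 1000 bits
= 290000 bits
= 36250 bytes
= 35.4004 KB
BDP = 290000 bits (36250 bytes)


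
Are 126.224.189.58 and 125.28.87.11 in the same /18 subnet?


Mask: 255.255.192.0
126.224.189.58 AND mask = 126.224.128.0
125.28.87.11 AND mask = 125.28.64.0
No, different subnets (126.224.128.0 vs 125.28.64.0)


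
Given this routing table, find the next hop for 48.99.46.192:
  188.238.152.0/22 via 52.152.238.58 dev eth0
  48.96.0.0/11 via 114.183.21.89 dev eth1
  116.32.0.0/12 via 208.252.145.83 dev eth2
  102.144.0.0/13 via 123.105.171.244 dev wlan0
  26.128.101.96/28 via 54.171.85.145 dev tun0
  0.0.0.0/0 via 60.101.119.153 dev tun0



Longest prefix match for 48.99.46.192:
  /22 188.238.152.0: no
  /11 48.96.0.0: MATCH
  /12 116.32.0.0: no
  /13 102.144.0.0: no
  /28 26.128.101.96: no
  /0 0.0.0.0: MATCH
Selected: next-hop 114.183.21.89 via eth1 (matched /11)


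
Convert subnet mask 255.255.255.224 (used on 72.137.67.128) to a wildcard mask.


Subnet mask: 255.255.255.224
Wildcard = 255.255.255.255 - subnet mask
255 - 255 = 0
255 - 255 = 0
255 - 255 = 0
255 - 224 = 31
Wildcard: 0.0.0.31


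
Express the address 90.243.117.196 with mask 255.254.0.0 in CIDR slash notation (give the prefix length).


Binary: 11111111.11111110.00000000.00000000
Count leading 1s
Prefix: /15


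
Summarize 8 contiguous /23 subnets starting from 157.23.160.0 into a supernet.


Original prefix: /23
Number of subnets: 8 = 2^3
New prefix = 23 - 3 = 20
Supernet: 157.23.160.0/20


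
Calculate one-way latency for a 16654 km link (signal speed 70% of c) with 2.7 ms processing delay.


Speed = 0.7 * 3e5 km/s = 210000 km/s
Propagation delay = 16654 / 210000 = 0.0793 s = 79.3048 ms
Processing delay = 2.7 ms
Total one-way latency = 82.0048 ms


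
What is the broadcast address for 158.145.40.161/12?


Network: 158.144.0.0/12
Host bits = 20
Set all host bits to 1:
Broadcast: 158.159.255.255


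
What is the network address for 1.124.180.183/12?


IP:   00000001.01111100.10110100.10110111
Mask: 11111111.11110000.00000000.00000000
AND operation:
Net:  00000001.01110000.00000000.00000000
Network: 1.112.0.0/12


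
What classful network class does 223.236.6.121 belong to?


First octet: 223
Binary: 11011111
110xxxxx -> Class C (192-223)
Class C, default mask 255.255.255.0 (/24)


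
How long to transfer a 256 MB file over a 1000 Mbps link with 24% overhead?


Effective throughput = 1000 * (1 - 24/100) = 760 Mbps
File size in Mb = 256 * 8 = 2048 Mb
Time = 2048 / 760
Time = 2.6947 seconds


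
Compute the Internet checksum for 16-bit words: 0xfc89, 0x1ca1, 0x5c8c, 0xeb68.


Sum all words (with carry folding):
+ 0xfc89 = 0xfc89
+ 0x1ca1 = 0x192b
+ 0x5c8c = 0x75b7
+ 0xeb68 = 0x6120
One's complement: ~0x6120
Checksum = 0x9edf


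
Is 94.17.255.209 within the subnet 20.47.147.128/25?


Subnet network: 20.47.147.128
Test IP AND mask: 94.17.255.128
No, 94.17.255.209 is not in 20.47.147.128/25


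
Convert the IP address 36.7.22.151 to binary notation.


36 = 00100100
7 = 00000111
22 = 00010110
151 = 10010111
Binary: 00100100.00000111.00010110.10010111


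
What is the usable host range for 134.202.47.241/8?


Network: 134.0.0.0
Broadcast: 134.255.255.255
First usable = network + 1
Last usable = broadcast - 1
Range: 134.0.0.1 to 134.255.255.254


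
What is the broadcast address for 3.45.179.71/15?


Network: 3.44.0.0/15
Host bits = 17
Set all host bits to 1:
Broadcast: 3.45.255.255


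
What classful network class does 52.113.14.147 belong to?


First octet: 52
Binary: 00110100
0xxxxxxx -> Class A (1-126)
Class A, default mask 255.0.0.0 (/8)


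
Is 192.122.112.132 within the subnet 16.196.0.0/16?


Subnet network: 16.196.0.0
Test IP AND mask: 192.122.0.0
No, 192.122.112.132 is not in 16.196.0.0/16


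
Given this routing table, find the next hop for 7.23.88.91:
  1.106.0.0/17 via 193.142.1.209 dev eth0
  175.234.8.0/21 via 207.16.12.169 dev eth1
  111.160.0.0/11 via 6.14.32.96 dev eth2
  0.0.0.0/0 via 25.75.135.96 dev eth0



Longest prefix match for 7.23.88.91:
  /17 1.106.0.0: no
  /21 175.234.8.0: no
  /11 111.160.0.0: no
  /0 0.0.0.0: MATCH
Selected: next-hop 25.75.135.96 via eth0 (matched /0)


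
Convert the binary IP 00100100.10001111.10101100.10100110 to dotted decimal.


00100100 = 36
10001111 = 143
10101100 = 172
10100110 = 166
IP: 36.143.172.166


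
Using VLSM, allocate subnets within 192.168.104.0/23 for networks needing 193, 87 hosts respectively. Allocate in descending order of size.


193 hosts -> /24 (254 usable): 192.168.104.0/24
87 hosts -> /25 (126 usable): 192.168.105.0/25
Allocation: 192.168.104.0/24 (193 hosts, 254 usable); 192.168.105.0/25 (87 hosts, 126 usable)


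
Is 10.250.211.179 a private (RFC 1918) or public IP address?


RFC 1918 private ranges:
  10.0.0.0/8 (10.0.0.0 - 10.255.255.255)
  172.16.0.0/12 (172.16.0.0 - 172.31.255.255)
  192.168.0.0/16 (192.168.0.0 - 192.168.255.255)
Private (in 10.0.0.0/8)


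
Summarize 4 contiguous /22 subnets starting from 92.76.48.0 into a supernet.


Original prefix: /22
Number of subnets: 4 = 2^2
New prefix = 22 - 2 = 20
Supernet: 92.76.48.0/20


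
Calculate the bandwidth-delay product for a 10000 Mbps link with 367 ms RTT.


BDP = bandwidth * RTT
= 10000 Mbps * 367 ms
= 10000 * 1e6 * 367 / 1000 bits
= 3670000000 bits
= 458750000 bytes
= 447998.0469 KB
BDP = 3670000000 bits (458750000 bytes)


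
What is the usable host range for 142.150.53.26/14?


Network: 142.148.0.0
Broadcast: 142.151.255.255
First usable = network + 1
Last usable = broadcast - 1
Range: 142.148.0.1 to 142.151.255.254


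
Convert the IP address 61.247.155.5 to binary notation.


61 = 00111101
247 = 11110111
155 = 10011011
5 = 00000101
Binary: 00111101.11110111.10011011.00000101


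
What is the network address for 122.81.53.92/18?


IP:   01111010.01010001.00110101.01011100
Mask: 11111111.11111111.11000000.00000000
AND operation:
Net:  01111010.01010001.00000000.00000000
Network: 122.81.0.0/18


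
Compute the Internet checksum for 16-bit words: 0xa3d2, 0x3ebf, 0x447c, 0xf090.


Sum all words (with carry folding):
+ 0xa3d2 = 0xa3d2
+ 0x3ebf = 0xe291
+ 0x447c = 0x270e
+ 0xf090 = 0x179f
One's complement: ~0x179f
Checksum = 0xe860


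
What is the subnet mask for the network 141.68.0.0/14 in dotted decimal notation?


/14 means 14 network bits, 18 host bits
Binary: 11111111111111000000000000000000
Mask: 255.252.0.0


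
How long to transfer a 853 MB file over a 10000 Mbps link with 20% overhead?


Effective throughput = 10000 * (1 - 20/100) = 8000 Mbps
File size in Mb = 853 * 8 = 6824 Mb
Time = 6824 / 8000
Time = 0.853 seconds


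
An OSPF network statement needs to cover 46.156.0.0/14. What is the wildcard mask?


Subnet mask: 255.252.0.0
Wildcard = 255.255.255.255 - subnet mask
255 - 255 = 0
255 - 252 = 3
255 - 0 = 255
255 - 0 = 255
Wildcard: 0.3.255.255


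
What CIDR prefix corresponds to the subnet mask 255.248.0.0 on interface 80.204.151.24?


Binary: 11111111.11111000.00000000.00000000
Count leading 1s
Prefix: /13


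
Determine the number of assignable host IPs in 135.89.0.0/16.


Host bits = 32 - 16 = 16
Total addresses = 2^16 = 65536
Usable = total - 2 (network and broadcast)
Usable hosts: 65534


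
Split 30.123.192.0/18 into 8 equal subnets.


New prefix = 18 + 3 = 21
Each subnet has 2048 addresses
  30.123.192.0/21
  30.123.200.0/21
  30.123.208.0/21
  30.123.216.0/21
  30.123.224.0/21
  30.123.232.0/21
  30.123.240.0/21
  30.123.248.0/21
Subnets: 30.123.192.0/21, 30.123.200.0/21, 30.123.208.0/21, 30.123.216.0/21, 30.123.224.0/21, 30.123.232.0/21, 30.123.240.0/21, 30.123.248.0/21


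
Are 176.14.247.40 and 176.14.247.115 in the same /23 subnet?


Mask: 255.255.254.0
176.14.247.40 AND mask = 176.14.246.0
176.14.247.115 AND mask = 176.14.246.0
Yes, same subnet (176.14.246.0)


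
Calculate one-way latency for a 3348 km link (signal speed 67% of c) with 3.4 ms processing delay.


Speed = 0.67 * 3e5 km/s = 201000 km/s
Propagation delay = 3348 / 201000 = 0.0167 s = 16.6567 ms
Processing delay = 3.4 ms
Total one-way latency = 20.0567 ms


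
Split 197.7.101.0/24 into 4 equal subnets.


New prefix = 24 + 2 = 26
Each subnet has 64 addresses
  197.7.101.0/26
  197.7.101.64/26
  197.7.101.128/26
  197.7.101.192/26
Subnets: 197.7.101.0/26, 197.7.101.64/26, 197.7.101.128/26, 197.7.101.192/26


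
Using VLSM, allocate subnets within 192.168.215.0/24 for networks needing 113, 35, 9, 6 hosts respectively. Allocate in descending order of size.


113 hosts -> /25 (126 usable): 192.168.215.0/25
35 hosts -> /26 (62 usable): 192.168.215.128/26
9 hosts -> /28 (14 usable): 192.168.215.192/28
6 hosts -> /29 (6 usable): 192.168.215.208/29
Allocation: 192.168.215.0/25 (113 hosts, 126 usable); 192.168.215.128/26 (35 hosts, 62 usable); 192.168.215.192/28 (9 hosts, 14 usable); 192.168.215.208/29 (6 hosts, 6 usable)


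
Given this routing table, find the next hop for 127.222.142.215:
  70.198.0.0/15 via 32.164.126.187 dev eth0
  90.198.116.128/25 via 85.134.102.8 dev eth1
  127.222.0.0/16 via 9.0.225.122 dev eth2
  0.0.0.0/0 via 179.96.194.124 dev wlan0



Longest prefix match for 127.222.142.215:
  /15 70.198.0.0: no
  /25 90.198.116.128: no
  /16 127.222.0.0: MATCH
  /0 0.0.0.0: MATCH
Selected: next-hop 9.0.225.122 via eth2 (matched /16)


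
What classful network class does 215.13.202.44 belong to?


First octet: 215
Binary: 11010111
110xxxxx -> Class C (192-223)
Class C, default mask 255.255.255.0 (/24)


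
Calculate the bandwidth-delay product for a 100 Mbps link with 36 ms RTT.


BDP = bandwidth * RTT
= 100 Mbps * 36 ms
= 100 * 1e6 * 36 / 1000 bits
= 3600000 bits
= 450000 bytes
= 439.4531 KB
BDP = 3600000 bits (450000 bytes)


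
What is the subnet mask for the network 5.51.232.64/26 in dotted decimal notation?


/26 means 26 network bits, 6 host bits
Binary: 11111111111111111111111111000000
Mask: 255.255.255.192


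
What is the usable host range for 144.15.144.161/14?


Network: 144.12.0.0
Broadcast: 144.15.255.255
First usable = network + 1
Last usable = broadcast - 1
Range: 144.12.0.1 to 144.15.255.254


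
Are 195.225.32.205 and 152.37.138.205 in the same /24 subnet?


Mask: 255.255.255.0
195.225.32.205 AND mask = 195.225.32.0
152.37.138.205 AND mask = 152.37.138.0
No, different subnets (195.225.32.0 vs 152.37.138.0)


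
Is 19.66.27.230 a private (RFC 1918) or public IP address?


RFC 1918 private ranges:
  10.0.0.0/8 (10.0.0.0 - 10.255.255.255)
  172.16.0.0/12 (172.16.0.0 - 172.31.255.255)
  192.168.0.0/16 (192.168.0.0 - 192.168.255.255)
Public (not in any RFC 1918 range)


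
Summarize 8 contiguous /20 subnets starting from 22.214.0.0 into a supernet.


Original prefix: /20
Number of subnets: 8 = 2^3
New prefix = 20 - 3 = 17
Supernet: 22.214.0.0/17


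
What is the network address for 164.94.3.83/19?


IP:   10100100.01011110.00000011.01010011
Mask: 11111111.11111111.11100000.00000000
AND operation:
Net:  10100100.01011110.00000000.00000000
Network: 164.94.0.0/19


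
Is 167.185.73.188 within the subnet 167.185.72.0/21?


Subnet network: 167.185.72.0
Test IP AND mask: 167.185.72.0
Yes, 167.185.73.188 is in 167.185.72.0/21


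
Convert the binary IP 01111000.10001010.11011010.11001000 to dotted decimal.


01111000 = 120
10001010 = 138
11011010 = 218
11001000 = 200
IP: 120.138.218.200


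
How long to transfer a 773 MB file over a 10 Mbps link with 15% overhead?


Effective throughput = 10 * (1 - 15/100) = 8.5 Mbps
File size in Mb = 773 * 8 = 6184 Mb
Time = 6184 / 8.5
Time = 727.5294 seconds


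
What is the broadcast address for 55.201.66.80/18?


Network: 55.201.64.0/18
Host bits = 14
Set all host bits to 1:
Broadcast: 55.201.127.255


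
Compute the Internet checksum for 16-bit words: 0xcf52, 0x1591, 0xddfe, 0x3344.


Sum all words (with carry folding):
+ 0xcf52 = 0xcf52
+ 0x1591 = 0xe4e3
+ 0xddfe = 0xc2e2
+ 0x3344 = 0xf626
One's complement: ~0xf626
Checksum = 0x09d9


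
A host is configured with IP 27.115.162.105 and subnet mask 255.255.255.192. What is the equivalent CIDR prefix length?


Binary: 11111111.11111111.11111111.11000000
Count leading 1s
Prefix: /26


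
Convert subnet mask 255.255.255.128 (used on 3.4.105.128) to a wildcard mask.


Subnet mask: 255.255.255.128
Wildcard = 255.255.255.255 - subnet mask
255 - 255 = 0
255 - 255 = 0
255 - 255 = 0
255 - 128 = 127
Wildcard: 0.0.0.127


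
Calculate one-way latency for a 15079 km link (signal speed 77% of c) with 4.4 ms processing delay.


Speed = 0.77 * 3e5 km/s = 231000 km/s
Propagation delay = 15079 / 231000 = 0.0653 s = 65.2771 ms
Processing delay = 4.4 ms
Total one-way latency = 69.6771 ms


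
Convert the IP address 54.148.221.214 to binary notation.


54 = 00110110
148 = 10010100
221 = 11011101
214 = 11010110
Binary: 00110110.10010100.11011101.11010110


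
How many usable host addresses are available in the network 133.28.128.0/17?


Host bits = 32 - 17 = 15
Total addresses = 2^15 = 32768
Usable = total - 2 (network and broadcast)
Usable hosts: 32766


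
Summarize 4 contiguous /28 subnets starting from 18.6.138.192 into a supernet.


Original prefix: /28
Number of subnets: 4 = 2^2
New prefix = 28 - 2 = 26
Supernet: 18.6.138.192/26


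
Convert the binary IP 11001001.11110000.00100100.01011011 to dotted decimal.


11001001 = 201
11110000 = 240
00100100 = 36
01011011 = 91
IP: 201.240.36.91


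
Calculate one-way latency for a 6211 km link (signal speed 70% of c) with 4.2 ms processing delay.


Speed = 0.7 * 3e5 km/s = 210000 km/s
Propagation delay = 6211 / 210000 = 0.0296 s = 29.5762 ms
Processing delay = 4.2 ms
Total one-way latency = 33.7762 ms


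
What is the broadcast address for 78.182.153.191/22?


Network: 78.182.152.0/22
Host bits = 10
Set all host bits to 1:
Broadcast: 78.182.155.255


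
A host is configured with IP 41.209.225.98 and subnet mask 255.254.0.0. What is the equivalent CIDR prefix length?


Binary: 11111111.11111110.00000000.00000000
Count leading 1s
Prefix: /15


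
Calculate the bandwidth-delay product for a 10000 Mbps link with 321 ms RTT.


BDP = bandwidth * RTT
= 10000 Mbps * 321 ms
= 10000 * 1e6 * 321 / 1000 bits
= 3210000000 bits
= 401250000 bytes
= 391845.7031 KB
BDP = 3210000000 bits (401250000 bytes)


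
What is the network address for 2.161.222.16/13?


IP:   00000010.10100001.11011110.00010000
Mask: 11111111.11111000.00000000.00000000
AND operation:
Net:  00000010.10100000.00000000.00000000
Network: 2.160.0.0/13


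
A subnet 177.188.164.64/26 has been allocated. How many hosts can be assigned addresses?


Host bits = 32 - 26 = 6
Total addresses = 2^6 = 64
Usable = total - 2 (network and broadcast)
Usable hosts: 62


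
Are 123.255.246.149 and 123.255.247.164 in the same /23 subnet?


Mask: 255.255.254.0
123.255.246.149 AND mask = 123.255.246.0
123.255.247.164 AND mask = 123.255.246.0
Yes, same subnet (123.255.246.0)


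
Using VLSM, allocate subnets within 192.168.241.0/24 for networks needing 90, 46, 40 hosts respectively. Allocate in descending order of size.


90 hosts -> /25 (126 usable): 192.168.241.0/25
46 hosts -> /26 (62 usable): 192.168.241.128/26
40 hosts -> /26 (62 usable): 192.168.241.192/26
Allocation: 192.168.241.0/25 (90 hosts, 126 usable); 192.168.241.128/26 (46 hosts, 62 usable); 192.168.241.192/26 (40 hosts, 62 usable)


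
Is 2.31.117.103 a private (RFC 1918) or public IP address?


RFC 1918 private ranges:
  10.0.0.0/8 (10.0.0.0 - 10.255.255.255)
  172.16.0.0/12 (172.16.0.0 - 172.31.255.255)
  192.168.0.0/16 (192.168.0.0 - 192.168.255.255)
Public (not in any RFC 1918 range)


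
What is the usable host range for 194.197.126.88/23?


Network: 194.197.126.0
Broadcast: 194.197.127.255
First usable = network + 1
Last usable = broadcast - 1
Range: 194.197.126.1 to 194.197.127.254


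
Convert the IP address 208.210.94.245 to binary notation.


208 = 11010000
210 = 11010010
94 = 01011110
245 = 11110101
Binary: 11010000.11010010.01011110.11110101


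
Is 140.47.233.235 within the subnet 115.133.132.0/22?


Subnet network: 115.133.132.0
Test IP AND mask: 140.47.232.0
No, 140.47.233.235 is not in 115.133.132.0/22


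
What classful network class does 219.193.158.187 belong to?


First octet: 219
Binary: 11011011
110xxxxx -> Class C (192-223)
Class C, default mask 255.255.255.0 (/24)


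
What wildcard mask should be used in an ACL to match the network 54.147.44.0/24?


Subnet mask: 255.255.255.0
Wildcard = 255.255.255.255 - subnet mask
255 - 255 = 0
255 - 255 = 0
255 - 255 = 0
255 - 0 = 255
Wildcard: 0.0.0.255


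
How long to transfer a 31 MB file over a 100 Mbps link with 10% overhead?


Effective throughput = 100 * (1 - 10/100) = 90 Mbps
File size in Mb = 31 * 8 = 248 Mb
Time = 248 / 90
Time = 2.7556 seconds


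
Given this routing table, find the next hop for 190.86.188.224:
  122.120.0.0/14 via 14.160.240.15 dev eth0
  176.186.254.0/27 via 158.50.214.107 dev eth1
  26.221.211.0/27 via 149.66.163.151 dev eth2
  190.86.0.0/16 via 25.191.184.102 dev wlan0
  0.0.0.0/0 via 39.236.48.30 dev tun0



Longest prefix match for 190.86.188.224:
  /14 122.120.0.0: no
  /27 176.186.254.0: no
  /27 26.221.211.0: no
  /16 190.86.0.0: MATCH
  /0 0.0.0.0: MATCH
Selected: next-hop 25.191.184.102 via wlan0 (matched /16)


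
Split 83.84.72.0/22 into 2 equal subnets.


New prefix = 22 + 1 = 23
Each subnet has 512 addresses
  83.84.72.0/23
  83.84.74.0/23
Subnets: 83.84.72.0/23, 83.84.74.0/23


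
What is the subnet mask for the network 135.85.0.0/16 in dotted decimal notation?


/16 means 16 network bits, 16 host bits
Binary: 11111111111111110000000000000000
Mask: 255.255.0.0


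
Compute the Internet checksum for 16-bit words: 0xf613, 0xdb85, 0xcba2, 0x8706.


Sum all words (with carry folding):
+ 0xf613 = 0xf613
+ 0xdb85 = 0xd199
+ 0xcba2 = 0x9d3c
+ 0x8706 = 0x2443
One's complement: ~0x2443
Checksum = 0xdbbc


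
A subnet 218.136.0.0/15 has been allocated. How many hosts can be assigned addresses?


Host bits = 32 - 15 = 17
Total addresses = 2^17 = 131072
Usable = total - 2 (network and broadcast)
Usable hosts: 131070


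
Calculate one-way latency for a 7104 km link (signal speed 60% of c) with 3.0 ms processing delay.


Speed = 0.6 * 3e5 km/s = 180000 km/s
Propagation delay = 7104 / 180000 = 0.0395 s = 39.4667 ms
Processing delay = 3.0 ms
Total one-way latency = 42.4667 ms


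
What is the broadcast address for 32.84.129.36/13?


Network: 32.80.0.0/13
Host bits = 19
Set all host bits to 1:
Broadcast: 32.87.255.255


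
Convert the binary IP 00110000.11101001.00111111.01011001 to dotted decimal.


00110000 = 48
11101001 = 233
00111111 = 63
01011001 = 89
IP: 48.233.63.89


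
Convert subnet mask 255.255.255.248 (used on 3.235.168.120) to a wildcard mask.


Subnet mask: 255.255.255.248
Wildcard = 255.255.255.255 - subnet mask
255 - 255 = 0
255 - 255 = 0
255 - 255 = 0
255 - 248 = 7
Wildcard: 0.0.0.7


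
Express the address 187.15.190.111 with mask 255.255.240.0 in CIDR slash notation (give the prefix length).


Binary: 11111111.11111111.11110000.00000000
Count leading 1s
Prefix: /20


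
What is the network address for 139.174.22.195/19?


IP:   10001011.10101110.00010110.11000011
Mask: 11111111.11111111.11100000.00000000
AND operation:
Net:  10001011.10101110.00000000.00000000
Network: 139.174.0.0/19


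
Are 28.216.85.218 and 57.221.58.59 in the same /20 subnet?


Mask: 255.255.240.0
28.216.85.218 AND mask = 28.216.80.0
57.221.58.59 AND mask = 57.221.48.0
No, different subnets (28.216.80.0 vs 57.221.48.0)


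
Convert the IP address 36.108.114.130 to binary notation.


36 = 00100100
108 = 01101100
114 = 01110010
130 = 10000010
Binary: 00100100.01101100.01110010.10000010


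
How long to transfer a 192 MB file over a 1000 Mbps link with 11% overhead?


Effective throughput = 1000 * (1 - 11/100) = 890 Mbps
File size in Mb = 192 * 8 = 1536 Mb
Time = 1536 / 890
Time = 1.7258 seconds


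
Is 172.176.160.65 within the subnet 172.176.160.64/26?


Subnet network: 172.176.160.64
Test IP AND mask: 172.176.160.64
Yes, 172.176.160.65 is in 172.176.160.64/26


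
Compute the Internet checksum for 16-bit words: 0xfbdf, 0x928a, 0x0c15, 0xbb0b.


Sum all words (with carry folding):
+ 0xfbdf = 0xfbdf
+ 0x928a = 0x8e6a
+ 0x0c15 = 0x9a7f
+ 0xbb0b = 0x558b
One's complement: ~0x558b
Checksum = 0xaa74


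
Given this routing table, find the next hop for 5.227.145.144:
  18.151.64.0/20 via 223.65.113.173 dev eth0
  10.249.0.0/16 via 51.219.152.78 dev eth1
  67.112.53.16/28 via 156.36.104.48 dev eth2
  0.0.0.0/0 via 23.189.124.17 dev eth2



Longest prefix match for 5.227.145.144:
  /20 18.151.64.0: no
  /16 10.249.0.0: no
  /28 67.112.53.16: no
  /0 0.0.0.0: MATCH
Selected: next-hop 23.189.124.17 via eth2 (matched /0)


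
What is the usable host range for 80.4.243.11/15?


Network: 80.4.0.0
Broadcast: 80.5.255.255
First usable = network + 1
Last usable = broadcast - 1
Range: 80.4.0.1 to 80.5.255.254


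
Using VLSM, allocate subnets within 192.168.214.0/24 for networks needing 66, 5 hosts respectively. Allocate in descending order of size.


66 hosts -> /25 (126 usable): 192.168.214.0/25
5 hosts -> /29 (6 usable): 192.168.214.128/29
Allocation: 192.168.214.0/25 (66 hosts, 126 usable); 192.168.214.128/29 (5 hosts, 6 usable)


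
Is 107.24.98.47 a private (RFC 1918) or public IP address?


RFC 1918 private ranges:
  10.0.0.0/8 (10.0.0.0 - 10.255.255.255)
  172.16.0.0/12 (172.16.0.0 - 172.31.255.255)
  192.168.0.0/16 (192.168.0.0 - 192.168.255.255)
Public (not in any RFC 1918 range)


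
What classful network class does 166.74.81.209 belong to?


First octet: 166
Binary: 10100110
10xxxxxx -> Class B (128-191)
Class B, default mask 255.255.0.0 (/16)


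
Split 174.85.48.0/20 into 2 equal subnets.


New prefix = 20 + 1 = 21
Each subnet has 2048 addresses
  174.85.48.0/21
  174.85.56.0/21
Subnets: 174.85.48.0/21, 174.85.56.0/21


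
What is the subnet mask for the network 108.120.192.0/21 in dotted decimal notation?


/21 means 21 network bits, 11 host bits
Binary: 11111111111111111111100000000000
Mask: 255.255.248.0


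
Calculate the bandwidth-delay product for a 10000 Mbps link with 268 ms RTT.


BDP = bandwidth * RTT
= 10000 Mbps * 268 ms
= 10000 * 1e6 * 268 / 1000 bits
= 2680000000 bits
= 335000000 bytes
= 327148.4375 KB
BDP = 2680000000 bits (335000000 bytes)


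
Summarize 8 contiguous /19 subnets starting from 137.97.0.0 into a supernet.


Original prefix: /19
Number of subnets: 8 = 2^3
New prefix = 19 - 3 = 16
Supernet: 137.97.0.0/16


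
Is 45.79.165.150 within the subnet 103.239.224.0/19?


Subnet network: 103.239.224.0
Test IP AND mask: 45.79.160.0
No, 45.79.165.150 is not in 103.239.224.0/19


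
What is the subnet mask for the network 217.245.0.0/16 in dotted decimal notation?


/16 means 16 network bits, 16 host bits
Binary: 11111111111111110000000000000000
Mask: 255.255.0.0


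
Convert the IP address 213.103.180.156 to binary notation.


213 = 11010101
103 = 01100111
180 = 10110100
156 = 10011100
Binary: 11010101.01100111.10110100.10011100


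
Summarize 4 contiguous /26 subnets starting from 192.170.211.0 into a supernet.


Original prefix: /26
Number of subnets: 4 = 2^2
New prefix = 26 - 2 = 24
Supernet: 192.170.211.0/24


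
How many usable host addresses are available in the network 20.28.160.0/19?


Host bits = 32 - 19 = 13
Total addresses = 2^13 = 8192
Usable = total - 2 (network and broadcast)
Usable hosts: 8190


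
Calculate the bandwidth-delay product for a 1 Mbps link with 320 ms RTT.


BDP = bandwidth * RTT
= 1 Mbps * 320 ms
= 1 * 1e6 * 320 / 1000 bits
= 320000 bits
= 40000 bytes
= 39.0625 KB
BDP = 320000 bits (40000 bytes)


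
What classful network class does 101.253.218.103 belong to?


First octet: 101
Binary: 01100101
0xxxxxxx -> Class A (1-126)
Class A, default mask 255.0.0.0 (/8)
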